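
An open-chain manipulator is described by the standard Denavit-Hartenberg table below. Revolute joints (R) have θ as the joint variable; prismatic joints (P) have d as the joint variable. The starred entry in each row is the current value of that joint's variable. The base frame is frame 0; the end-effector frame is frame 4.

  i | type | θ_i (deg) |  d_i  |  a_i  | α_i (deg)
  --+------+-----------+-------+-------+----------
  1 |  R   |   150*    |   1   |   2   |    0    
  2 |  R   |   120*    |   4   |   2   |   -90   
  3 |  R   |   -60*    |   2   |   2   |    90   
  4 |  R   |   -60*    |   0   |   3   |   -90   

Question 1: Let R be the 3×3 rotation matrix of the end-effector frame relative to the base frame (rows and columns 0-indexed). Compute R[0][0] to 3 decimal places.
End-effector x-axis (col 0 of R) = (-0.8660,-0.2500,0.4330)
R[0][0] = -0.8660

-0.866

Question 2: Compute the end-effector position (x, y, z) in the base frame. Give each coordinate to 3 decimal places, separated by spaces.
-2.330 -2.750 8.031

after link 1: o_1 = (-1.7321, 1.0000, 1.0000)
after link 2: o_2 = (-1.7321, -1.0000, 5.0000)
after link 3: o_3 = (0.2679, -2.0000, 6.7321)
after link 4: o_4 = (-2.3301, -2.7500, 8.0311)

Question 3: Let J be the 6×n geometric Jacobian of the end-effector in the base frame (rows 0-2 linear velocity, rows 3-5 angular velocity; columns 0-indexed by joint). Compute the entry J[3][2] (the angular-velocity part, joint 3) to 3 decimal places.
1.000

axis z_2 = (1.0000,-0.0000,0.0000); lever o_n−o_2 = (-0.5981,-1.7500,3.0311)
cross product → J_v[:, 2] = (-0.0000,-3.0311,-1.7500)
J_ω[:, 2] = z_2
entry J[3][2] = 1.0000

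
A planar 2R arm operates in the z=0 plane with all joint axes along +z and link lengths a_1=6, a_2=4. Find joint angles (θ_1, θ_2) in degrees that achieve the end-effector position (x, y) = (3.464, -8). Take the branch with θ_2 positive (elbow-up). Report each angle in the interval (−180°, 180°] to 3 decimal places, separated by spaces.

-90.001 60.001

cos θ_2 = (75.9993−6²−4²)/(2·6·4) = 0.5000; θ_2 = 60.0010° (elbow-up)
β = atan2(-8.0000,3.4640) = -66.5874°; ψ = atan2(3.4641,7.9999) = 23.4136°
θ_1 = β − ψ = -90.0010°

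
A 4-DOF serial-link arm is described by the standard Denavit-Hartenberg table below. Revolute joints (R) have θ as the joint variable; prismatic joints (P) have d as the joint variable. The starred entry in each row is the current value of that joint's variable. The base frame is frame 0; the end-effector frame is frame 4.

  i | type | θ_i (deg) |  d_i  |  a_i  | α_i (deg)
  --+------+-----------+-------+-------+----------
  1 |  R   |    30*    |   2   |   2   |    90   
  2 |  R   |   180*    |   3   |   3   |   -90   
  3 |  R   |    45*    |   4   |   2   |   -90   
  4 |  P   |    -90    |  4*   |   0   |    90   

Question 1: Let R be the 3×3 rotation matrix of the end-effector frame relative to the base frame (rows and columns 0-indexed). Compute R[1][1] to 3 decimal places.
End-effector y-axis (col 1 of R) = (0.2588,0.9659,-0.0000)
R[1][1] = 0.9659

0.966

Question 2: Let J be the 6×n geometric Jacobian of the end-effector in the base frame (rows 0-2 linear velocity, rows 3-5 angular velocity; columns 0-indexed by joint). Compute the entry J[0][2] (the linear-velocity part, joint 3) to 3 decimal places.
4.381

axis z_2 = (-0.0000,-0.0000,-1.0000); lever o_n−o_2 = (-0.8966,4.3813,-4.0000)
cross product → J_v[:, 2] = (4.3813,0.8966,-0.0000)
J_ω[:, 2] = z_2
entry J[0][2] = 4.3813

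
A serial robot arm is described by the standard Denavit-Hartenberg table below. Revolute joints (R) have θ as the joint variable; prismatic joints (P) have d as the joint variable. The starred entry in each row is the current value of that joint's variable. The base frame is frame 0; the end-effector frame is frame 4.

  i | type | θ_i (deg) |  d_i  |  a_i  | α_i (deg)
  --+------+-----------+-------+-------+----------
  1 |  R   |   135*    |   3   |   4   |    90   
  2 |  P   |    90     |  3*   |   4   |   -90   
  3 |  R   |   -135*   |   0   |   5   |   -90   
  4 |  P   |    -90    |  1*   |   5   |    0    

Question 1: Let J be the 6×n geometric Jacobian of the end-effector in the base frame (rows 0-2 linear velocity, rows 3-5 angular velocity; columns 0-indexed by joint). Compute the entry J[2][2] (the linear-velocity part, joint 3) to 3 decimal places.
axis z_2 = (0.7071,-0.7071,0.0000); lever o_n−o_2 = (6.5355,-0.5355,-2.8284)
cross product → J_v[:, 2] = (2.0000,2.0000,4.2426)
J_ω[:, 2] = z_2
entry J[2][2] = 4.2426

4.243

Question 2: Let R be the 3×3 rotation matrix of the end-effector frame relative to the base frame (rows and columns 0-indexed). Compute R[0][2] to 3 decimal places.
End-effector z-axis (col 2 of R) = (0.5000,0.5000,0.7071)
R[0][2] = 0.5000

0.500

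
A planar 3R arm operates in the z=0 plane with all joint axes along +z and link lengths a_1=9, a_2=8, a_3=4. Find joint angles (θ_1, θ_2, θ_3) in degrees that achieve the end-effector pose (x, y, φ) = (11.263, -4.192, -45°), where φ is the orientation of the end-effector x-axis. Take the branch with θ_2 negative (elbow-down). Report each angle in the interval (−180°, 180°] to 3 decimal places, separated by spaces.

wrist centre = target − a_3·(cos φ, sin φ) = (8.4346, -1.3636)
cos θ_2 = (73.0014−9²−8²)/(2·9·8) = -0.5000; θ_2 = -119.9994° (elbow-down)
β = atan2(-1.3636,8.4346) = -9.1833°; ψ = atan2(-6.9282,5.0001) = -54.1822°
θ_1 = β − ψ = 44.9990°
θ_3 = φ − θ_1 − θ_2 = 30.0004° (wrapped to (-180°,180°])

44.999 -119.999 30.000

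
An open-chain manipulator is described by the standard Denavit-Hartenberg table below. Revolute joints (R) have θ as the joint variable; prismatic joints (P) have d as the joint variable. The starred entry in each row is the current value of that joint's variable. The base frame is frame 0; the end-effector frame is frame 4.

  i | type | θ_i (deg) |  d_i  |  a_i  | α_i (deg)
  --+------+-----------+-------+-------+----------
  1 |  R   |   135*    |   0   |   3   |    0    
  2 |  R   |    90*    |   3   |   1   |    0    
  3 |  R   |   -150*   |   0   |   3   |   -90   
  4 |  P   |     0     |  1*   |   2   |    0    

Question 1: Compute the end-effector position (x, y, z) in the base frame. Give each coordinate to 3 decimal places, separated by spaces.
after link 1: o_1 = (-2.1213, 2.1213, 0.0000)
after link 2: o_2 = (-2.8284, 1.4142, 3.0000)
after link 3: o_3 = (-2.0520, 4.3120, 3.0000)
after link 4: o_4 = (-2.5003, 6.5027, 3.0000)

-2.500 6.503 3.000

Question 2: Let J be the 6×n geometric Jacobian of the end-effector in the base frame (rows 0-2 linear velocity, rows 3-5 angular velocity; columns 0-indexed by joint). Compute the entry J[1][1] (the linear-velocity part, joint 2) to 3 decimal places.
-0.379

axis z_1 = (0.0000,0.0000,1.0000); lever o_n−o_1 = (-0.3789,4.3813,3.0000)
cross product → J_v[:, 1] = (-4.3813,-0.3789,0.0000)
J_ω[:, 1] = z_1
entry J[1][1] = -0.3789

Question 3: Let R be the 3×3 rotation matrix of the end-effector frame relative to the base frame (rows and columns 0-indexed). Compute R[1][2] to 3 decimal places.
End-effector z-axis (col 2 of R) = (-0.9659,0.2588,0.0000)
R[1][2] = 0.2588

0.259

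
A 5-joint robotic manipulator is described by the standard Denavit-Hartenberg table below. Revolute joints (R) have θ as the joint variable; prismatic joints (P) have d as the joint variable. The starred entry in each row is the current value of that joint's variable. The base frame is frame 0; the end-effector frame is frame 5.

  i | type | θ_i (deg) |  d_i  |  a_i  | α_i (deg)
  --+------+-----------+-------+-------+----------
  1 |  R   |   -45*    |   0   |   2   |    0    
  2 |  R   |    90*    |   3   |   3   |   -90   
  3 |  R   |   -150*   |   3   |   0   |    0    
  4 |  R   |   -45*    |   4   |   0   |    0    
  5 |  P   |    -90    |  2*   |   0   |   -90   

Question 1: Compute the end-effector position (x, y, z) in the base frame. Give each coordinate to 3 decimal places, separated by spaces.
-2.828 7.071 3.000

after link 1: o_1 = (1.4142, -1.4142, 0.0000)
after link 2: o_2 = (3.5355, 0.7071, 3.0000)
after link 3: o_3 = (1.4142, 2.8284, 3.0000)
after link 4: o_4 = (-1.4142, 5.6569, 3.0000)
after link 5: o_5 = (-2.8284, 7.0711, 3.0000)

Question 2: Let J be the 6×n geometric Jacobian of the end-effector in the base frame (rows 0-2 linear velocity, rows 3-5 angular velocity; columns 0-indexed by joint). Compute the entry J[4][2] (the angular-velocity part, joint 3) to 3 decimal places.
0.707

axis z_2 = (-0.7071,0.7071,0.0000); lever o_n−o_2 = (-6.3640,6.3640,0.0000)
cross product → J_v[:, 2] = (-0.0000,-0.0000,0.0000)
J_ω[:, 2] = z_2
entry J[4][2] = 0.7071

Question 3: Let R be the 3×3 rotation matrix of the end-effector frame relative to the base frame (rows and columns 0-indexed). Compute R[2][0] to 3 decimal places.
End-effector x-axis (col 0 of R) = (0.1830,0.1830,-0.9659)
R[2][0] = -0.9659

-0.966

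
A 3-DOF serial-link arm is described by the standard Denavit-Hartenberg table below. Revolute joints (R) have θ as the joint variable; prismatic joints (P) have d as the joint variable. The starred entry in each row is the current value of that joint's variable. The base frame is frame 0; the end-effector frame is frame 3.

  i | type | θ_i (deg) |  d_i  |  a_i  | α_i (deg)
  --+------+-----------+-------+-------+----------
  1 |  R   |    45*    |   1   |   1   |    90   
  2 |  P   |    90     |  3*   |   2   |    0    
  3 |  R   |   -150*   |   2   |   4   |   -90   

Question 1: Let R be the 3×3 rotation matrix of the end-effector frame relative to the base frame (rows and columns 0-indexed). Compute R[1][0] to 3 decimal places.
0.354

End-effector x-axis (col 0 of R) = (0.3536,0.3536,-0.8660)
R[1][0] = 0.3536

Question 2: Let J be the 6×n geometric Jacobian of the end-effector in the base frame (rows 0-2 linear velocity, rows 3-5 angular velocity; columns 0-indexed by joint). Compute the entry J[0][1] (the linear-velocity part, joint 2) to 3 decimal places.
0.707

prismatic axis z_1 = (0.7071,-0.7071,0.0000)
J_v[:, 1] = z_1; J_ω[:, 1] = (0,0,0)
entry J[0][1] = 0.7071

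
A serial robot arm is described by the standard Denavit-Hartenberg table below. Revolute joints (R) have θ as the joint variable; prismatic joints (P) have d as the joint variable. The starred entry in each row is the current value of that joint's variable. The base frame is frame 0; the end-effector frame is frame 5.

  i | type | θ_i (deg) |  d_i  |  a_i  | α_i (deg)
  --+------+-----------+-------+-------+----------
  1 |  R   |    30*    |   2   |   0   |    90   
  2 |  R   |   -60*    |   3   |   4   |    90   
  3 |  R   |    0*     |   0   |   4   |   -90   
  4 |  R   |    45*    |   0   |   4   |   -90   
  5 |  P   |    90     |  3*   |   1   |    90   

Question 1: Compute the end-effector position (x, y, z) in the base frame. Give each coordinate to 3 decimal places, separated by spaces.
after link 1: o_1 = (0.0000, 0.0000, 2.0000)
after link 2: o_2 = (3.2321, -1.5981, -1.4641)
after link 3: o_3 = (4.9641, -0.5981, -4.9282)
after link 4: o_4 = (8.3102, 1.3338, -5.9635)
after link 5: o_5 = (8.4826, 2.5880, -3.0657)

8.483 2.588 -3.066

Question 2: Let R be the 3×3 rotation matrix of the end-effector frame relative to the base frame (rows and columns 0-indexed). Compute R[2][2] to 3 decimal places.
-0.259

End-effector z-axis (col 2 of R) = (0.8365,0.4830,-0.2588)
R[2][2] = -0.2588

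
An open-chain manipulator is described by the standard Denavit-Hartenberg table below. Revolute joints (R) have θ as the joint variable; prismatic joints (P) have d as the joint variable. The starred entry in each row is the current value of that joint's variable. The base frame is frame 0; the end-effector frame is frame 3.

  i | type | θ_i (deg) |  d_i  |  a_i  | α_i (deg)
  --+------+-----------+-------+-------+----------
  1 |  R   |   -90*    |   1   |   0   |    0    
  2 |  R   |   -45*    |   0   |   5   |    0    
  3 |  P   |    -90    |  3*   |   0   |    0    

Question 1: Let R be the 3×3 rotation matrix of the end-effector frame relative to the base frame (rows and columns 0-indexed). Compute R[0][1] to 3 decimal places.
End-effector y-axis (col 1 of R) = (-0.7071,-0.7071,0.0000)
R[0][1] = -0.7071

-0.707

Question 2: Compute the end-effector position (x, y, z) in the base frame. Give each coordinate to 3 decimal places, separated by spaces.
-3.536 -3.536 4.000

after link 1: o_1 = (0.0000, 0.0000, 1.0000)
after link 2: o_2 = (-3.5355, -3.5355, 1.0000)
after link 3: o_3 = (-3.5355, -3.5355, 4.0000)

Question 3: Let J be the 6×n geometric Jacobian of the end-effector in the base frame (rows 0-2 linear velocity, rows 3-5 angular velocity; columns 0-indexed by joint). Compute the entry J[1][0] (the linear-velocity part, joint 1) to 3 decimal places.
-3.536

axis z_0 = ẑ; lever o_n−o_0 = (-3.5355,-3.5355,4.0000)
cross product → J_v[:, 0] = (3.5355,-3.5355,0.0000)
J_ω[:, 0] = z_0
entry J[1][0] = -3.5355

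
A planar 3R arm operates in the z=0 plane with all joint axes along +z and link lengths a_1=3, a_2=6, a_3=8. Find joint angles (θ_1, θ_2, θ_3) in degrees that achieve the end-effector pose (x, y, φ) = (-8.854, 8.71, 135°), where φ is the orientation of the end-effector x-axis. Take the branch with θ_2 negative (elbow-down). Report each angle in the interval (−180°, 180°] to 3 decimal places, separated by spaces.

-117.353 -135.002 27.355

wrist centre = target − a_3·(cos φ, sin φ) = (-3.1971, 3.0531)
cos θ_2 = (19.5434−3²−6²)/(2·3·6) = -0.7071; θ_2 = -135.0016° (elbow-down)
β = atan2(3.0531,-3.1971) = 136.3198°; ψ = atan2(-4.2425,-1.2428) = -106.3269°
θ_1 = β − ψ = 242.6467°
θ_3 = φ − θ_1 − θ_2 = 27.3549° (wrapped to (-180°,180°])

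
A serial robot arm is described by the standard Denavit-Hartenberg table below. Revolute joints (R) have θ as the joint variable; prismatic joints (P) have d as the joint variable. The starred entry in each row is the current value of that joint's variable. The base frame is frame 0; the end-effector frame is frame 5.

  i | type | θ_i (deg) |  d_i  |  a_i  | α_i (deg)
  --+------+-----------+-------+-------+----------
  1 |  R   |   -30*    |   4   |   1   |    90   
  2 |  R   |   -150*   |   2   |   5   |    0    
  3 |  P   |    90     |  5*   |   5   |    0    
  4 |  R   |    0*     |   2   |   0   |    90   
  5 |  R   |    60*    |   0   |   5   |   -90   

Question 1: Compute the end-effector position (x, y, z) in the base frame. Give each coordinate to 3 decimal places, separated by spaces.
after link 1: o_1 = (0.8660, -0.5000, 4.0000)
after link 2: o_2 = (-3.8840, -0.0670, 1.5000)
after link 3: o_3 = (-4.2189, -5.6471, -2.8301)
after link 4: o_4 = (-5.2189, -7.3792, -2.8301)
after link 5: o_5 = (-6.3014, -11.7542, -4.9952)

-6.301 -11.754 -4.995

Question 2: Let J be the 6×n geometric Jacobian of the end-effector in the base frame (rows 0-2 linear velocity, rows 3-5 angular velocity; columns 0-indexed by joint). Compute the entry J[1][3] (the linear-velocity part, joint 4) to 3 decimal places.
-1.083

axis z_3 = (-0.5000,-0.8660,0.0000); lever o_n−o_3 = (-2.0825,-6.1071,-2.1651)
cross product → J_v[:, 3] = (1.8750,-1.0825,1.2500)
J_ω[:, 3] = z_3
entry J[1][3] = -1.0825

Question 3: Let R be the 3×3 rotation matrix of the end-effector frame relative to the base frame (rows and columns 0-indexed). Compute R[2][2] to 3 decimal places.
End-effector z-axis (col 2 of R) = (-0.6250,-0.2165,0.7500)
R[2][2] = 0.7500

0.750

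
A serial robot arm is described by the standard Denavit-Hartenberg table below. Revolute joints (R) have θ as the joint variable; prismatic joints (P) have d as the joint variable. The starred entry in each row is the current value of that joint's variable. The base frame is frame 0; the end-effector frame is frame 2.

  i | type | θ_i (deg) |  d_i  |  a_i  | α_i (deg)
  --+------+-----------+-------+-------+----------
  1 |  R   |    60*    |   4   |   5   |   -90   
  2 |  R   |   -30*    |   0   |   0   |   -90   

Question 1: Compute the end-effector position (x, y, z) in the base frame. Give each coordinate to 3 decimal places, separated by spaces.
2.500 4.330 4.000

after link 1: o_1 = (2.5000, 4.3301, 4.0000)
after link 2: o_2 = (2.5000, 4.3301, 4.0000)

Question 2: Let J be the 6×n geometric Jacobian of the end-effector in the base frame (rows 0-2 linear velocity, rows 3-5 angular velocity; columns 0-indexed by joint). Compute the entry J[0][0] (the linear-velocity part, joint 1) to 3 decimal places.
axis z_0 = ẑ; lever o_n−o_0 = (2.5000,4.3301,4.0000)
cross product → J_v[:, 0] = (-4.3301,2.5000,0.0000)
J_ω[:, 0] = z_0
entry J[0][0] = -4.3301

-4.330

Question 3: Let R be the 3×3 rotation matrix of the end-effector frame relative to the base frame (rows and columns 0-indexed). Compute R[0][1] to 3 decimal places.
0.866

End-effector y-axis (col 1 of R) = (0.8660,-0.5000,-0.0000)
R[0][1] = 0.8660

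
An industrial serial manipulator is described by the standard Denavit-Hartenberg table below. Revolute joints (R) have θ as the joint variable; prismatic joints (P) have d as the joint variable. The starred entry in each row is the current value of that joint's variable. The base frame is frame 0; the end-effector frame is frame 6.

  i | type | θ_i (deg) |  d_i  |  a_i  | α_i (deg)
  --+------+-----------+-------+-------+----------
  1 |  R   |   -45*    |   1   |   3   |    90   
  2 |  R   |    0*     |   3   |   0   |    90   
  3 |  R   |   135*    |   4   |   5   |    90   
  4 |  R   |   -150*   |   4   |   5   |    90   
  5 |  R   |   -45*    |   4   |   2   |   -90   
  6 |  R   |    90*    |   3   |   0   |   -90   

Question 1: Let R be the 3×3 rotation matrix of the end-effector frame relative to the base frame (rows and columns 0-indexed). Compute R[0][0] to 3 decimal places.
End-effector x-axis (col 0 of R) = (-0.5000,-0.0000,0.8660)
R[0][0] = -0.5000

-0.500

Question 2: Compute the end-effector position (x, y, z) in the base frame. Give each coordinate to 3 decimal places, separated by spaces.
4.392 -8.950 -2.196

after link 1: o_1 = (2.1213, -2.1213, 1.0000)
after link 2: o_2 = (0.0000, -4.2426, 1.0000)
after link 3: o_3 = (-5.0000, -4.2426, -3.0000)
after link 4: o_4 = (-0.6699, -8.2426, -0.5000)
after link 5: o_5 = (2.5549, -6.8284, -3.2570)
after link 6: o_6 = (4.3920, -8.9497, -2.1963)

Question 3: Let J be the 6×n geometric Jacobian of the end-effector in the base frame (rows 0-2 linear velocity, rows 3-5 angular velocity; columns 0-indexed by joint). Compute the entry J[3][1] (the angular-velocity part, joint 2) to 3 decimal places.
axis z_1 = (-0.7071,-0.7071,0.0000); lever o_n−o_1 = (2.2707,-6.8284,-3.1963)
cross product → J_v[:, 1] = (2.2601,-2.2601,6.4340)
J_ω[:, 1] = z_1
entry J[3][1] = -0.7071

-0.707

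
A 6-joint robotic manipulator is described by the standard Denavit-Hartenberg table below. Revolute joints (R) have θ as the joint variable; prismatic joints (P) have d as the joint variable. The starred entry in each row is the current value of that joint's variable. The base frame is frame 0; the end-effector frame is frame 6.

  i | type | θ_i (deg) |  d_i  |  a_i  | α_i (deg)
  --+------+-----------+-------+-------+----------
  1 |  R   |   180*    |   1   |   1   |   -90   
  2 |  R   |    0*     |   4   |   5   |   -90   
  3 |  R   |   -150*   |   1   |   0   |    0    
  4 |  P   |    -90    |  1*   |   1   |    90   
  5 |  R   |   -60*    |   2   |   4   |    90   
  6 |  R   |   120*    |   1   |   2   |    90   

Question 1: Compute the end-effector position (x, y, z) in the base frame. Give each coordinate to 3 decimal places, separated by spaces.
after link 1: o_1 = (-1.0000, 0.0000, 1.0000)
after link 2: o_2 = (-6.0000, -4.0000, 1.0000)
after link 3: o_3 = (-6.0000, -4.0000, 0.0000)
after link 4: o_4 = (-5.5000, -3.1340, -1.0000)
after link 5: o_5 = (-6.2321, -0.4019, 2.4641)
after link 6: o_6 = (-8.4151, -0.7189, 2.0981)

-8.415 -0.719 2.098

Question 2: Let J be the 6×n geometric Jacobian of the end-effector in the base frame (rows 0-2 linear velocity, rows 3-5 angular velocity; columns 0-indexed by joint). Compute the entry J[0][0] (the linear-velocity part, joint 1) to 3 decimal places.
axis z_0 = ẑ; lever o_n−o_0 = (-8.4151,-0.7189,2.0981)
cross product → J_v[:, 0] = (0.7189,-8.4151,0.0000)
J_ω[:, 0] = z_0
entry J[0][0] = 0.7189

0.719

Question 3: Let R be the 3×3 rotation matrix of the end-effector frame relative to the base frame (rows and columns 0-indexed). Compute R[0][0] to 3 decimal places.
End-effector x-axis (col 0 of R) = (-0.8750,0.2165,-0.4330)
R[0][0] = -0.8750

-0.875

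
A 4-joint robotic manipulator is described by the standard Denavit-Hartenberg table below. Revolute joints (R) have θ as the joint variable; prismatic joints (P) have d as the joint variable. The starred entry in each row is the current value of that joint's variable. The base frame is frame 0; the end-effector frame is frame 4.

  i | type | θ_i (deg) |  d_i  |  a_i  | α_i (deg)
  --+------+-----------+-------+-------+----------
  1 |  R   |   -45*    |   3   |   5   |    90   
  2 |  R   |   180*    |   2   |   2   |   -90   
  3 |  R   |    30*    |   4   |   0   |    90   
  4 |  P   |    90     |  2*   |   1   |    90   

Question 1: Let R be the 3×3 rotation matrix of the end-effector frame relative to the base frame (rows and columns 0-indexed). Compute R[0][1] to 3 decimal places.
End-effector y-axis (col 1 of R) = (-0.9659,-0.2588,0.0000)
R[0][1] = -0.9659

-0.966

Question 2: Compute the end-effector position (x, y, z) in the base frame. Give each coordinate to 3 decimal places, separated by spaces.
after link 1: o_1 = (3.5355, -3.5355, 3.0000)
after link 2: o_2 = (0.7071, -3.5355, 3.0000)
after link 3: o_3 = (0.7071, -3.5355, -1.0000)
after link 4: o_4 = (-1.2247, -4.0532, -2.0000)

-1.225 -4.053 -2.000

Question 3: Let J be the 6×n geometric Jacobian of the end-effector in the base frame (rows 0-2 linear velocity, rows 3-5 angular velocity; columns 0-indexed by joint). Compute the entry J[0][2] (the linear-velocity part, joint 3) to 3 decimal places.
-0.518

axis z_2 = (-0.0000,-0.0000,-1.0000); lever o_n−o_2 = (-1.9319,-0.5176,-5.0000)
cross product → J_v[:, 2] = (-0.5176,1.9319,0.0000)
J_ω[:, 2] = z_2
entry J[0][2] = -0.5176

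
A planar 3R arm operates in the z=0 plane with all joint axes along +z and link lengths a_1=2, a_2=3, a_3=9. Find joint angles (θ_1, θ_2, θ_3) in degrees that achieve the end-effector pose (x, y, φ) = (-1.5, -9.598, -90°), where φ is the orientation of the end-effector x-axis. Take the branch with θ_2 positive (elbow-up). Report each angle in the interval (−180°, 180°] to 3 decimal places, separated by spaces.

wrist centre = target − a_3·(cos φ, sin φ) = (-1.5000, -0.5980)
cos θ_2 = (2.6076−2²−3²)/(2·2·3) = -0.8660; θ_2 = 150.0009° (elbow-up)
β = atan2(-0.5980,-1.5000) = -158.2645°; ψ = atan2(1.5000,-0.5981) = 111.7393°
θ_1 = β − ψ = -270.0038°
θ_3 = φ − θ_1 − θ_2 = 30.0029° (wrapped to (-180°,180°])

89.996 150.001 30.003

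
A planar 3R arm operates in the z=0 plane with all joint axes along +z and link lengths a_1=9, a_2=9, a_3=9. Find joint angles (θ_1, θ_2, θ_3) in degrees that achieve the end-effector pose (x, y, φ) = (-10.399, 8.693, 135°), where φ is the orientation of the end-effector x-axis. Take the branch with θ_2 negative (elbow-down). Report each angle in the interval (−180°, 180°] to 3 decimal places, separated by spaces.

-134.994 -149.999 59.993

wrist centre = target − a_3·(cos φ, sin φ) = (-4.0350, 2.3290)
cos θ_2 = (21.7060−9²−9²)/(2·9·9) = -0.8660; θ_2 = -149.9985° (elbow-down)
β = atan2(2.3290,-4.0350) = 150.0063°; ψ = atan2(-4.5002,1.2059) = -74.9993°
θ_1 = β − ψ = 225.0056°
θ_3 = φ − θ_1 − θ_2 = 59.9930° (wrapped to (-180°,180°])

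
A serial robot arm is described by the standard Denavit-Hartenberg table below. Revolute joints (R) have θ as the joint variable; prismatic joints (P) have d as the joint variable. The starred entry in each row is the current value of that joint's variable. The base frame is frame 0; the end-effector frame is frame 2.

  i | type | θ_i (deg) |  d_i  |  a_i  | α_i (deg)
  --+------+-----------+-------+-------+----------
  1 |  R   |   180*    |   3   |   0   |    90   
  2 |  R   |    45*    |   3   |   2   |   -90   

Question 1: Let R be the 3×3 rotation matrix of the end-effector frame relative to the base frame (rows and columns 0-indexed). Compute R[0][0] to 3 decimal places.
-0.707

End-effector x-axis (col 0 of R) = (-0.7071,0.0000,0.7071)
R[0][0] = -0.7071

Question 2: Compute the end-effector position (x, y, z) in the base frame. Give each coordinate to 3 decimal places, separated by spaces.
-1.414 3.000 4.414

after link 1: o_1 = (0.0000, 0.0000, 3.0000)
after link 2: o_2 = (-1.4142, 3.0000, 4.4142)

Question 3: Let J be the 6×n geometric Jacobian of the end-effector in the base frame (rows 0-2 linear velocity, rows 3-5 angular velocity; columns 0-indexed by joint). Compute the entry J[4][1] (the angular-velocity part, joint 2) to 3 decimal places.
axis z_1 = (0.0000,1.0000,0.0000); lever o_n−o_1 = (-1.4142,3.0000,1.4142)
cross product → J_v[:, 1] = (1.4142,-0.0000,1.4142)
J_ω[:, 1] = z_1
entry J[4][1] = 1.0000

1.000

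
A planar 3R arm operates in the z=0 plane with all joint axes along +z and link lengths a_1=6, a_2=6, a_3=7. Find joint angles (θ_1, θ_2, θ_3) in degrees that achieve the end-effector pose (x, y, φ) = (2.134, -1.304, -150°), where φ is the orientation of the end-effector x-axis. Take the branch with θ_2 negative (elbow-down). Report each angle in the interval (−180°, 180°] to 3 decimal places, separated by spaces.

59.999 -90.000 -119.999

wrist centre = target − a_3·(cos φ, sin φ) = (8.1962, 2.1960)
cos θ_2 = (71.9997−6²−6²)/(2·6·6) = -0.0000; θ_2 = -90.0002° (elbow-down)
β = atan2(2.1960,8.1962) = 14.9990°; ψ = atan2(-6.0000,6.0000) = -45.0001°
θ_1 = β − ψ = 59.9991°
θ_3 = φ − θ_1 − θ_2 = -119.9989° (wrapped to (-180°,180°])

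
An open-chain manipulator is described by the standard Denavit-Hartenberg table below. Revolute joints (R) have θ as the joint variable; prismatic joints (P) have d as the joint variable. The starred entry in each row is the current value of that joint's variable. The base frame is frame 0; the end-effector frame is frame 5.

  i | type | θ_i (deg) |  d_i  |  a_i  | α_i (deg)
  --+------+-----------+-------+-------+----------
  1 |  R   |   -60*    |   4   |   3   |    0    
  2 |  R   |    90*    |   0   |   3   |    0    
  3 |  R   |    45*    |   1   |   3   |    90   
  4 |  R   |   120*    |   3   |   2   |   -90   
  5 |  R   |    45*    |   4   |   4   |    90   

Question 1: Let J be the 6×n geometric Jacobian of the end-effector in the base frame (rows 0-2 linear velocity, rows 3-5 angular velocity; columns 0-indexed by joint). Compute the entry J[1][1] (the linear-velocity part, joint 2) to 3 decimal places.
axis z_1 = (0.0000,0.0000,1.0000); lever o_n−o_1 = (2.0188,-1.3246,3.1815)
cross product → J_v[:, 1] = (1.3246,2.0188,-0.0000)
J_ω[:, 1] = z_1
entry J[1][1] = 2.0188

2.019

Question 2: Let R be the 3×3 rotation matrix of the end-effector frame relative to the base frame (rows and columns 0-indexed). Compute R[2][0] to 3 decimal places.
End-effector x-axis (col 0 of R) = (-0.7745,-0.1585,0.6124)
R[2][0] = 0.6124

0.612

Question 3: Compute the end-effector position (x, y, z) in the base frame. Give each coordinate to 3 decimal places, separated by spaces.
after link 1: o_1 = (1.5000, -2.5981, 4.0000)
after link 2: o_2 = (4.0981, -1.0981, 4.0000)
after link 3: o_3 = (4.8745, 1.7997, 5.0000)
after link 4: o_4 = (7.5135, 0.0573, 6.7321)
after link 5: o_5 = (3.5188, -3.9227, 7.1815)

3.519 -3.923 7.182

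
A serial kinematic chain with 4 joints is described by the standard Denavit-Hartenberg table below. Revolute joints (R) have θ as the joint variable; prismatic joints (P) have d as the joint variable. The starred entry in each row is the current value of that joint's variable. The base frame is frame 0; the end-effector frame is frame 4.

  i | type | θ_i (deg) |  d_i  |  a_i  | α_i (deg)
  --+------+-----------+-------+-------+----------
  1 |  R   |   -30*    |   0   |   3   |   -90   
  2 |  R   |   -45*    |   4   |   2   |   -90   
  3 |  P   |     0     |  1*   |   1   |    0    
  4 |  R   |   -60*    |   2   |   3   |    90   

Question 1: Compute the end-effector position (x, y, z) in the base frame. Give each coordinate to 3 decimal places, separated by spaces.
10.490 1.562 1.061

after link 1: o_1 = (2.5981, -1.5000, 0.0000)
after link 2: o_2 = (5.8228, 1.2570, 1.4142)
after link 3: o_3 = (7.0476, 0.5499, 1.4142)
after link 4: o_4 = (10.4899, 1.5625, 1.0607)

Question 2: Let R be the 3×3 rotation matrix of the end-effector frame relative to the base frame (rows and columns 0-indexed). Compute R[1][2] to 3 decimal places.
0.739

End-effector z-axis (col 2 of R) = (-0.2803,0.7392,-0.6124)
R[1][2] = 0.7392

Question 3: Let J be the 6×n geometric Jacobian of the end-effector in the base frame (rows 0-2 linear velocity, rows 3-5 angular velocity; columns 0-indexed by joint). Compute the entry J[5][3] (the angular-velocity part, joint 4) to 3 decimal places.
-0.707

axis z_3 = (0.6124,-0.3536,-0.7071); lever o_n−o_3 = (3.4423,1.0126,-0.3536)
cross product → J_v[:, 3] = (0.8410,-2.2176,1.8371)
J_ω[:, 3] = z_3
entry J[5][3] = -0.7071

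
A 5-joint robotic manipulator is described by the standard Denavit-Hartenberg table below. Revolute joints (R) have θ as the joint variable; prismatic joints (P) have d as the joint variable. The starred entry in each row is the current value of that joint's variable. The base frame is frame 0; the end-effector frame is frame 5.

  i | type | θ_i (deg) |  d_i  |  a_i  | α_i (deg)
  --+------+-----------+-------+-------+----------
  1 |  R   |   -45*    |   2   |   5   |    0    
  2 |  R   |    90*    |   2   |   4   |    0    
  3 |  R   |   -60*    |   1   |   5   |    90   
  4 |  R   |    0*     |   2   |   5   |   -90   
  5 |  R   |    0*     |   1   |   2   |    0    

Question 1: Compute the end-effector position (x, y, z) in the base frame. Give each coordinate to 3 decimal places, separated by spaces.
after link 1: o_1 = (3.5355, -3.5355, 2.0000)
after link 2: o_2 = (6.3640, -0.7071, 4.0000)
after link 3: o_3 = (11.1936, -2.0012, 5.0000)
after link 4: o_4 = (15.5056, -5.2271, 5.0000)
after link 5: o_5 = (17.4374, -5.7448, 6.0000)

17.437 -5.745 6.000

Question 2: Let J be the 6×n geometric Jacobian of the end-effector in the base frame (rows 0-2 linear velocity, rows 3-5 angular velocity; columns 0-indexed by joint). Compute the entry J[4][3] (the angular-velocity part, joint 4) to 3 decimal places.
axis z_3 = (-0.2588,-0.9659,0.0000); lever o_n−o_3 = (6.2438,-3.7436,1.0000)
cross product → J_v[:, 3] = (-0.9659,0.2588,7.0000)
J_ω[:, 3] = z_3
entry J[4][3] = -0.9659

-0.966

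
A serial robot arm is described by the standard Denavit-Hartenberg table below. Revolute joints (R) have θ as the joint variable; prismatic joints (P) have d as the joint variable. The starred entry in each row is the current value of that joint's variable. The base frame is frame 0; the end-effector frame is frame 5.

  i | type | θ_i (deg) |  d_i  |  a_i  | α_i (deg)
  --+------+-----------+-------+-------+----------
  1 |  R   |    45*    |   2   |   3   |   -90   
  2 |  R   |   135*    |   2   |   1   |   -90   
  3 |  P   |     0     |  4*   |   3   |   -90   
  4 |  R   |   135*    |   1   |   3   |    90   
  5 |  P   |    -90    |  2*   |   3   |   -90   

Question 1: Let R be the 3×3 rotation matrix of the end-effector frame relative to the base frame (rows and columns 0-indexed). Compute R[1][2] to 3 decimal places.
End-effector z-axis (col 2 of R) = (0.7071,0.7071,-0.0000)
R[1][2] = 0.7071

0.707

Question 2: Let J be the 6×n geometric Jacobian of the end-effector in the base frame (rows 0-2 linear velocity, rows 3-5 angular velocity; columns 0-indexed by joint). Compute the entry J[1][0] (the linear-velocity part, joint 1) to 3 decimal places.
-2.586

axis z_0 = ẑ; lever o_n−o_0 = (-2.5858,3.0711,-0.0000)
cross product → J_v[:, 0] = (-3.0711,-2.5858,0.0000)
J_ω[:, 0] = z_0
entry J[1][0] = -2.5858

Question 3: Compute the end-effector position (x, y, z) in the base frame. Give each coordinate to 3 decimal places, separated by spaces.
after link 1: o_1 = (2.1213, 2.1213, 2.0000)
after link 2: o_2 = (0.2071, 3.0355, 1.2929)
after link 3: o_3 = (-3.2929, -0.4645, 2.0000)
after link 4: o_4 = (-0.4645, 0.9497, 2.0000)
after link 5: o_5 = (-2.5858, 3.0711, -0.0000)

-2.586 3.071 -0.000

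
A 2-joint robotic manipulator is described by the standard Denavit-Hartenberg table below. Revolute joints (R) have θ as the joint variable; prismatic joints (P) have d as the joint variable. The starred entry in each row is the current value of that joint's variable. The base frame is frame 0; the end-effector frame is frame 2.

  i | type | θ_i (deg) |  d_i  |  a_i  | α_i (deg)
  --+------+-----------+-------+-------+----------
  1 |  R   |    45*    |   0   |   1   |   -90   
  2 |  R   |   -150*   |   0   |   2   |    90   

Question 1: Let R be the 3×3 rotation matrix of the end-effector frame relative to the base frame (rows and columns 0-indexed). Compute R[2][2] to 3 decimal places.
-0.866

End-effector z-axis (col 2 of R) = (-0.3536,-0.3536,-0.8660)
R[2][2] = -0.8660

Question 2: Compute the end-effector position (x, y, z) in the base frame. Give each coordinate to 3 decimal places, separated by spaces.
after link 1: o_1 = (0.7071, 0.7071, 0.0000)
after link 2: o_2 = (-0.5176, -0.5176, 1.0000)

-0.518 -0.518 1.000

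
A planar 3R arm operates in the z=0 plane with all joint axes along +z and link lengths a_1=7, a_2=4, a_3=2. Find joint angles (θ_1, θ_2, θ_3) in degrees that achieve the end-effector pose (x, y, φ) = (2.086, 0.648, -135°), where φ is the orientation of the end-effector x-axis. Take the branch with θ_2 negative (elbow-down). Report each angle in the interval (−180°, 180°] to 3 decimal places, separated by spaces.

wrist centre = target − a_3·(cos φ, sin φ) = (3.5002, 2.0622)
cos θ_2 = (16.5042−7²−4²)/(2·7·4) = -0.8660; θ_2 = -149.9966° (elbow-down)
β = atan2(2.0622,3.5002) = 30.5052°; ψ = atan2(-2.0002,3.5360) = -29.4954°
θ_1 = β − ψ = 60.0006°
θ_3 = φ − θ_1 − θ_2 = -45.0039° (wrapped to (-180°,180°])

60.001 -149.997 -45.004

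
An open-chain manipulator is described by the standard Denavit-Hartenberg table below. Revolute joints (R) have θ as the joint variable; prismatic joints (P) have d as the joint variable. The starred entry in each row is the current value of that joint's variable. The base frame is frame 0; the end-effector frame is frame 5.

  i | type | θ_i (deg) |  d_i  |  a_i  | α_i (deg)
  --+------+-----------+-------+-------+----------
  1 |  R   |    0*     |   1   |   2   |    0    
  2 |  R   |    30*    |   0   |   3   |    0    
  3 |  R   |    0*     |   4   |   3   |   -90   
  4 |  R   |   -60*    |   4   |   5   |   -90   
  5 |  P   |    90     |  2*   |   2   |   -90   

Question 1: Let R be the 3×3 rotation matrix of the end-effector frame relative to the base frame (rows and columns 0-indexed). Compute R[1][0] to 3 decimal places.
-0.866

End-effector x-axis (col 0 of R) = (0.5000,-0.8660,-0.0000)
R[1][0] = -0.8660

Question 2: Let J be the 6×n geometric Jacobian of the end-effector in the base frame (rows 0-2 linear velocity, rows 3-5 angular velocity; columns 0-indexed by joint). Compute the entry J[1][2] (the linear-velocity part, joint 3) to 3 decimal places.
axis z_2 = (0.0000,0.0000,1.0000); lever o_n−o_2 = (5.2631,5.3481,7.3301)
cross product → J_v[:, 2] = (-5.3481,5.2631,0.0000)
J_ω[:, 2] = z_2
entry J[1][2] = 5.2631

5.263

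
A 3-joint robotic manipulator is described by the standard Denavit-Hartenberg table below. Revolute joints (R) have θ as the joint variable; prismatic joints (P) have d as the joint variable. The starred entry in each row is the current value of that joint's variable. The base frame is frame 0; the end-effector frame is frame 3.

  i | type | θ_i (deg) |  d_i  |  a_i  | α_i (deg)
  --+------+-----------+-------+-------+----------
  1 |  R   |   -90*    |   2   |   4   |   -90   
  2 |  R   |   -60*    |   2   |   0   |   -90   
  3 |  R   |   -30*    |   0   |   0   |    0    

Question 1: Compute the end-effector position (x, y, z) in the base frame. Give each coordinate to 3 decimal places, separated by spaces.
after link 1: o_1 = (0.0000, -4.0000, 2.0000)
after link 2: o_2 = (2.0000, -4.0000, 2.0000)
after link 3: o_3 = (2.0000, -4.0000, 2.0000)

2.000 -4.000 2.000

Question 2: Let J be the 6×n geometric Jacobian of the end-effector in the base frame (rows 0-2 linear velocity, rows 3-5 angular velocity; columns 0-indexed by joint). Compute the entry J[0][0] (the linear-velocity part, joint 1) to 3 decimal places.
4.000

axis z_0 = ẑ; lever o_n−o_0 = (2.0000,-4.0000,2.0000)
cross product → J_v[:, 0] = (4.0000,2.0000,-0.0000)
J_ω[:, 0] = z_0
entry J[0][0] = 4.0000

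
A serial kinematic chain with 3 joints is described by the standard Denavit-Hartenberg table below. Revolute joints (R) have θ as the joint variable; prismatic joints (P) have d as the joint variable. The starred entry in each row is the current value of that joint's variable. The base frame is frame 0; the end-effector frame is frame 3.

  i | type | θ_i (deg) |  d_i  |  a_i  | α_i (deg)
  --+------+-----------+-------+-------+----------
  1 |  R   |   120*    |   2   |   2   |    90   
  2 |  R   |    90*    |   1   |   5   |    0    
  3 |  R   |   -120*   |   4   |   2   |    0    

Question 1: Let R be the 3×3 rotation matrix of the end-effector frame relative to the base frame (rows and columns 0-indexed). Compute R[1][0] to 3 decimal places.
End-effector x-axis (col 0 of R) = (-0.4330,0.7500,-0.5000)
R[1][0] = 0.7500

0.750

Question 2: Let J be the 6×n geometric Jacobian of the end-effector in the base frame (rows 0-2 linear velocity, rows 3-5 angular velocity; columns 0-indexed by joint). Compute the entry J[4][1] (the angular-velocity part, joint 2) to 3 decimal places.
axis z_1 = (0.8660,0.5000,0.0000); lever o_n−o_1 = (3.4641,4.0000,4.0000)
cross product → J_v[:, 1] = (2.0000,-3.4641,1.7321)
J_ω[:, 1] = z_1
entry J[4][1] = 0.5000

0.500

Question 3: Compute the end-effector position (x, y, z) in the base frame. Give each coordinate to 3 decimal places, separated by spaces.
after link 1: o_1 = (-1.0000, 1.7321, 2.0000)
after link 2: o_2 = (-0.1340, 2.2321, 7.0000)
after link 3: o_3 = (2.4641, 5.7321, 6.0000)

2.464 5.732 6.000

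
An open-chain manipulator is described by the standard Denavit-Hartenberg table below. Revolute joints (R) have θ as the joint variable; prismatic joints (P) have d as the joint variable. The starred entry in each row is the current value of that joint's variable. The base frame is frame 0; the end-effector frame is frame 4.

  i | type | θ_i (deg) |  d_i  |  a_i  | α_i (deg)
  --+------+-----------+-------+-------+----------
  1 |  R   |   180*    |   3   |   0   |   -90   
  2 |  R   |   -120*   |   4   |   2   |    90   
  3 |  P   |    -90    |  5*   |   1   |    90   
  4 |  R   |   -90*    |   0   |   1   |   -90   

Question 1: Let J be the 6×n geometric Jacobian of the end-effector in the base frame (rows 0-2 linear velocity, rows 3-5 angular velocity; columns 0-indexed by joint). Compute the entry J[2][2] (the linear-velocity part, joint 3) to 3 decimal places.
-0.500

prismatic axis z_2 = (0.8660,-0.0000,-0.5000)
J_v[:, 2] = z_2; J_ω[:, 2] = (0,0,0)
entry J[2][2] = -0.5000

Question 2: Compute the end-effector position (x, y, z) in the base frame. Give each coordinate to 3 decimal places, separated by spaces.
after link 1: o_1 = (0.0000, 0.0000, 3.0000)
after link 2: o_2 = (1.0000, -4.0000, 4.7321)
after link 3: o_3 = (5.3301, -3.0000, 2.2321)
after link 4: o_4 = (4.4641, -3.0000, 2.7321)

4.464 -3.000 2.732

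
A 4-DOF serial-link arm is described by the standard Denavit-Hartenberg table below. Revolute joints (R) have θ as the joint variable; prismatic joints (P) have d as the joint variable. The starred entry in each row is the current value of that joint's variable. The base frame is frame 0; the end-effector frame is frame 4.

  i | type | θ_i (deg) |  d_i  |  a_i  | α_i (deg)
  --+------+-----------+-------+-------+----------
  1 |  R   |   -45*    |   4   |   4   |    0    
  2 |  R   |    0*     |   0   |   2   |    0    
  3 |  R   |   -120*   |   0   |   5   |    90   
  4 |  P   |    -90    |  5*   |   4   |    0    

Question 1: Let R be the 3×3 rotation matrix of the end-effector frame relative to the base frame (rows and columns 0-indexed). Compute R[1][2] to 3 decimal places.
End-effector z-axis (col 2 of R) = (-0.2588,0.9659,0.0000)
R[1][2] = 0.9659

0.966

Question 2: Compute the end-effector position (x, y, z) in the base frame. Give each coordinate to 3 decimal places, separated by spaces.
-1.881 -0.707 0.000

after link 1: o_1 = (2.8284, -2.8284, 4.0000)
after link 2: o_2 = (4.2426, -4.2426, 4.0000)
after link 3: o_3 = (-0.5870, -5.5367, 4.0000)
after link 4: o_4 = (-1.8811, -0.7071, 0.0000)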